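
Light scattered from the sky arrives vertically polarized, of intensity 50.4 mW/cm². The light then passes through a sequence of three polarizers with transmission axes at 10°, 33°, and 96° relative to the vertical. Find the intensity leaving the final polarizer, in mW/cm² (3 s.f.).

By Malus's law, I₁ = 50.4 mW/cm² · cos²(10°) = 48.88 mW/cm².
I₂ = I₁ · cos²(23°) = 48.88 · 0.8473 = 41.42 mW/cm².
I₃ = I₂ · cos²(63°) = 41.42 · 0.2061 = 8.536 mW/cm².

I ≈ 8.54 mW/cm²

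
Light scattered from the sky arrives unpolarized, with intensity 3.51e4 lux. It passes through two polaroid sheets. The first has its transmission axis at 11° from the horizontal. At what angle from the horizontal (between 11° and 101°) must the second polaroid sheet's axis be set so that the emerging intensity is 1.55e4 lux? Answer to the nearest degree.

Unpolarized light through the first polarizer → I₁ = ½ I₀, now polarized at 11°.
Target fraction: 1.55e4 / 3.51e4 lux = 0.4416 of I₀.
Need I₂/I₀ = 0.4416, so cos²(θ − 11°) = 0.4416 / 0.5 = 0.8832.
θ − 11° = arccos(√0.8832) = 20.0°, giving θ ≈ 11 + 20.0 = 31.0°.

θ ≈ 31°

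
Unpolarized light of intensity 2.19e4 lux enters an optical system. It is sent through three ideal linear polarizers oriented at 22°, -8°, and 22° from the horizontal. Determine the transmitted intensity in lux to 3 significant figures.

I ≈ 6160 lux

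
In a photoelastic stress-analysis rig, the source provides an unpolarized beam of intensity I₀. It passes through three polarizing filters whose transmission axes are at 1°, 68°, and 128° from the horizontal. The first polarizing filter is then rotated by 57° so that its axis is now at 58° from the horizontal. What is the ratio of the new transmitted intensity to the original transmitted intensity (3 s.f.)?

I_new/I_old ≈ 6.35

Before rotation:
Unpolarized light through the first polarizer → I₁ = ½ I₀, now polarized at 1°.
I₂ = I₁ cos²(68° − 1°) = 0.5 I₀ · cos²(67°) = 0.07634 I₀.
I₃ = I₂ cos²(128° − 68°) = 0.07634 I₀ · cos²(60°) = 0.01908 I₀.
After rotation:
Unpolarized light through the first polarizer → I₁ = ½ I₀, now polarized at 58°.
I₂ = I₁ cos²(68° − 58°) = 0.5 I₀ · cos²(10°) = 0.4849 I₀.
I₃ = I₂ cos²(128° − 68°) = 0.4849 I₀ · cos²(60°) = 0.1212 I₀.
Ratio = 0.1212 / 0.01908 = 6.353.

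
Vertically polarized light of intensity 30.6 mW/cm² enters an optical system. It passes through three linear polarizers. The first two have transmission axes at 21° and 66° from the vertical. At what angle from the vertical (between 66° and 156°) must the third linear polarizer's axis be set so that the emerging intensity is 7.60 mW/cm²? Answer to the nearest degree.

θ ≈ 107°

By Malus's law, I₁ = I₀ cos²(21° − 0°) = I₀ cos²(21°) = 0.8716 I₀.
I₂ = I₁ cos²(66° − 21°) = 0.8716 I₀ · cos²(45°) = 0.4358 I₀.
Target fraction: 7.60 / 30.6 mW/cm² = 0.2484 of I₀.
Need I₃/I₀ = 0.2484, so cos²(θ − 66°) = 0.2484 / 0.4358 = 0.5699.
θ − 66° = arccos(√0.5699) = 41.0°, giving θ ≈ 66 + 41.0 = 107.0°.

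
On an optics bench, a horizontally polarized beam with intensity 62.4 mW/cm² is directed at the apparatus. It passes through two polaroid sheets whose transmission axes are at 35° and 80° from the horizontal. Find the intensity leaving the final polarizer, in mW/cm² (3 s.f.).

I ≈ 20.9 mW/cm²

I₁ = 62.4 mW/cm² · cos²(35°) = 41.87 mW/cm².
I₂ = I₁ · cos²(45°) = 41.87 · 0.5 = 20.94 mW/cm².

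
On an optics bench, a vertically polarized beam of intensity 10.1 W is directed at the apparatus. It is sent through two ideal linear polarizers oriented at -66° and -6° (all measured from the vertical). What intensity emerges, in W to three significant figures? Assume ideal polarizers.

By Malus's law, I₁ = 10.1 W · cos²(66°) = 1.671 W.
I₂ = I₁ · cos²(60°) = 1.671 · 0.25 = 0.4177 W.

I ≈ 0.418 W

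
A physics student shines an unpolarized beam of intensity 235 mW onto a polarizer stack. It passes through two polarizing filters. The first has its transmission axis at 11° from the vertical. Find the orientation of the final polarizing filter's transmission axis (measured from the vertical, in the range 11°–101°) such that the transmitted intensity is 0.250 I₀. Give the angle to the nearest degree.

Unpolarized light through the first polarizer → I₁ = ½ I₀, now polarized at 11°.
Need I₂/I₀ = 0.25, so cos²(θ − 11°) = 0.25 / 0.5 = 0.5.
θ − 11° = arccos(√0.5) = 45.0°, giving θ ≈ 11 + 45.0 = 56.0°.

θ ≈ 56°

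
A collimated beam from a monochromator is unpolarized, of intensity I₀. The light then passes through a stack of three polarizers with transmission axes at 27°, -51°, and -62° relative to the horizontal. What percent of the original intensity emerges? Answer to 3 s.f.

≈ 2.08%

Unpolarized light through the first polarizer → I₁ = ½ I₀, now polarized at 27°.
I₂ = I₁ cos²(-51° − 27°) = 0.5 I₀ · cos²(78°) = 0.02161 I₀.
I₃ = I₂ cos²(-62° + 51°) = 0.02161 I₀ · cos²(11°) = 0.02083 I₀.
That is 2.083% of the incident intensity.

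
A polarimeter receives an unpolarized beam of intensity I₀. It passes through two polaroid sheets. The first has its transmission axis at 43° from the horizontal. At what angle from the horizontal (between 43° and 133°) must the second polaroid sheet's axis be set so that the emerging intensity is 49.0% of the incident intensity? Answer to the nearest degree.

θ ≈ 51°

Unpolarized light through the first polarizer → I₁ = ½ I₀, now polarized at 43°.
Need I₂/I₀ = 0.49, so cos²(θ − 43°) = 0.49 / 0.5 = 0.98.
θ − 43° = arccos(√0.98) = 8.1°, giving θ ≈ 43 + 8.1 = 51.1°.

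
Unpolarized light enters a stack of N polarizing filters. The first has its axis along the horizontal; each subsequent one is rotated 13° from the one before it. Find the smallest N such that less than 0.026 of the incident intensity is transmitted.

N = 58

First polarizer halves the unpolarized light: factor 1/2.
Each further stage multiplies by cos²(13°) = 0.9494.
After N polarizers: T = 0.5·0.9494^(N−1). Require T < 0.026 ⇒ N−1 > ln(0.026/0.5)/ln(0.9494) = 56.93, so N−1 ≥ 57 and N = 58.
Check: N=58 gives T = 0.02591 < 0.026; N=57 gives T = 0.02729.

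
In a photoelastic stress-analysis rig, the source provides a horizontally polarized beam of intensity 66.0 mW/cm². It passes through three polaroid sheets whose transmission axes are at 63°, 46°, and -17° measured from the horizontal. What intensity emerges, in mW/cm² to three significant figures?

I ≈ 2.56 mW/cm²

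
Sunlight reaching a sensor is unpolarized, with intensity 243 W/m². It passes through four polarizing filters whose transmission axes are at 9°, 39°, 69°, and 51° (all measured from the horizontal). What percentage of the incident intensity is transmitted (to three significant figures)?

Unpolarized light through the first polarizer → I₁ = 243 W/m²/2 = 121.5 W/m², polarized at 9°.
I₂ = I₁ · cos²(30°) = 121.5 · 0.75 = 91.13 W/m².
I₃ = I₂ · cos²(30°) = 91.13 · 0.75 = 68.34 W/m².
I₄ = I₃ · cos²(18°) = 68.34 · 0.9045 = 61.82 W/m².
That is 25.44% of the incident intensity.

≈ 25.4%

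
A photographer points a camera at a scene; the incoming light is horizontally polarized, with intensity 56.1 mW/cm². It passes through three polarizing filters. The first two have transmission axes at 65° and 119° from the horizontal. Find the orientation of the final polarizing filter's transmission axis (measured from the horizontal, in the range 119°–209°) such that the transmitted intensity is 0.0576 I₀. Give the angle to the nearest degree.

By Malus's law, I₁ = I₀ cos²(65° − 0°) = I₀ cos²(65°) = 0.1786 I₀.
I₂ = I₁ cos²(119° − 65°) = 0.1786 I₀ · cos²(54°) = 0.06171 I₀.
Need I₃/I₀ = 0.0576, so cos²(θ − 119°) = 0.0576 / 0.06171 = 0.9334.
θ − 119° = arccos(√0.9334) = 15.0°, giving θ ≈ 119 + 15.0 = 134.0°.

θ ≈ 134°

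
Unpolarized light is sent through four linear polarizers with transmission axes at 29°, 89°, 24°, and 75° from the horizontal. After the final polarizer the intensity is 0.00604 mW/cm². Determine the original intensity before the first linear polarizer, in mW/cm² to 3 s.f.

Unpolarized light through the first polarizer → I₁ = ½ I₀, now polarized at 29°.
I₂ = I₁ cos²(89° − 29°) = 0.5 I₀ · cos²(60°) = 0.125 I₀.
I₃ = I₂ cos²(24° − 89°) = 0.125 I₀ · cos²(65°) = 0.02233 I₀.
I₄ = I₃ cos²(75° − 24°) = 0.02233 I₀ · cos²(51°) = 0.008842 I₀.
So 0.00604 mW/cm² = 0.008842 I₀, giving I₀ = 0.00604/0.008842 = 0.6831 mW/cm².

I₀ ≈ 0.683 mW/cm²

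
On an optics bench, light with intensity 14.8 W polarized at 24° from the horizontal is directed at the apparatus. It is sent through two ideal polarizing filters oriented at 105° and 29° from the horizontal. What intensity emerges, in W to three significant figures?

I ≈ 0.0212 W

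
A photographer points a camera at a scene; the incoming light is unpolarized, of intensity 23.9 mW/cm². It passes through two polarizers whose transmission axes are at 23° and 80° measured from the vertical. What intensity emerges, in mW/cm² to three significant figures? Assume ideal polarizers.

I ≈ 3.54 mW/cm²

Unpolarized light through the first polarizer → I₁ = 23.9 mW/cm²/2 = 11.95 mW/cm², polarized at 23°.
I₂ = I₁ · cos²(57°) = 11.95 · 0.2966 = 3.545 mW/cm².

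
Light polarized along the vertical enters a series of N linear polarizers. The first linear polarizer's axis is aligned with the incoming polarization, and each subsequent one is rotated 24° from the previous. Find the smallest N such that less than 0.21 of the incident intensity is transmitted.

First polarizer is aligned with the polarization: full transmission.
Each further stage multiplies by cos²(24°) = 0.8346.
After N polarizers: T = 0.8346^(N−1). Require T < 0.21 ⇒ N−1 > ln(0.21)/ln(0.8346) = 8.63, so N−1 ≥ 9 and N = 10.
Check: N=10 gives T = 0.1964 < 0.21; N=9 gives T = 0.2353.

N = 10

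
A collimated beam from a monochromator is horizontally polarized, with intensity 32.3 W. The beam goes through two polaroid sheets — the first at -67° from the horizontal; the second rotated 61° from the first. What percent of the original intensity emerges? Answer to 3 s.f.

≈ 3.59%

I₁ = 32.3 W · cos²(67°) = 4.931 W.
I₂ = I₁ · cos²(61°) = 4.931 · 0.235 = 1.159 W.
That is 3.588% of the incident intensity.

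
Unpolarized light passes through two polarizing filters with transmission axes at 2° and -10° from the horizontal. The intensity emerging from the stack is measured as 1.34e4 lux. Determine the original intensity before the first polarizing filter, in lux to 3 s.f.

Unpolarized light through the first polarizer → I₁ = ½ I₀, now polarized at 2°.
I₂ = I₁ cos²(-10° − 2°) = 0.5 I₀ · cos²(12°) = 0.4784 I₀.
So 1.34e4 lux = 0.4784 I₀, giving I₀ = 1.34e4/0.4784 = 2.801e+04 lux.

I₀ ≈ 2.80e4 lux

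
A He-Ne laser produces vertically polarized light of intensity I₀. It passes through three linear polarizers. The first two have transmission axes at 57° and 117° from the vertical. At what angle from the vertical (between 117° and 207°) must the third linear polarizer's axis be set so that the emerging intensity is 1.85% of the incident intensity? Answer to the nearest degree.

θ ≈ 177°

I₁ = I₀ cos²(57° − 0°) = I₀ cos²(57°) = 0.2966 I₀.
I₂ = I₁ cos²(117° − 57°) = 0.2966 I₀ · cos²(60°) = 0.07416 I₀.
Need I₃/I₀ = 0.0185, so cos²(θ − 117°) = 0.0185 / 0.07416 = 0.2495.
θ − 117° = arccos(√0.2495) = 60.0°, giving θ ≈ 117 + 60.0 = 177.0°.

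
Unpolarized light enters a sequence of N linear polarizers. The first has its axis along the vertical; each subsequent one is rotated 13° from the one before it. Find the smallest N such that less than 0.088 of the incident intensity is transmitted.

N = 35

First polarizer halves the unpolarized light: factor 1/2.
Each further stage multiplies by cos²(13°) = 0.9494.
After N polarizers: T = 0.5·0.9494^(N−1). Require T < 0.088 ⇒ N−1 > ln(0.088/0.5)/ln(0.9494) = 33.46, so N−1 ≥ 34 and N = 35.
Check: N=35 gives T = 0.08555 < 0.088; N=34 gives T = 0.09011.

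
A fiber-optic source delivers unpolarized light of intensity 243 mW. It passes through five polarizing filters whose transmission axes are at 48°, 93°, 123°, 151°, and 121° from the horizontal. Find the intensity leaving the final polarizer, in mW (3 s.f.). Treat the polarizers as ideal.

I ≈ 26.6 mW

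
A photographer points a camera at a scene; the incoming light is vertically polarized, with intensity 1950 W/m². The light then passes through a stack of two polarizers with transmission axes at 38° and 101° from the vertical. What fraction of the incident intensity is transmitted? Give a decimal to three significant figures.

I₁ = 1950 W/m² · cos²(38°) = 1211 W/m².
I₂ = I₁ · cos²(63°) = 1211 · 0.2061 = 249.6 W/m².
Transmitted fraction = 0.128.

I/I₀ ≈ 0.128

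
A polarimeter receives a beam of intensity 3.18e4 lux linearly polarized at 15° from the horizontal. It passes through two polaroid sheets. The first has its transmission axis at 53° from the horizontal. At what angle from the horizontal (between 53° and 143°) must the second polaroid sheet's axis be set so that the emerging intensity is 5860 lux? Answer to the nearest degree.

θ ≈ 110°

I₁ = I₀ cos²(53° − 15°) = I₀ cos²(38°) = 0.621 I₀.
Target fraction: 5860 / 3.18e4 lux = 0.1843 of I₀.
Need I₂/I₀ = 0.1843, so cos²(θ − 53°) = 0.1843 / 0.621 = 0.2968.
θ − 53° = arccos(√0.2968) = 57.0°, giving θ ≈ 53 + 57.0 = 110.0°.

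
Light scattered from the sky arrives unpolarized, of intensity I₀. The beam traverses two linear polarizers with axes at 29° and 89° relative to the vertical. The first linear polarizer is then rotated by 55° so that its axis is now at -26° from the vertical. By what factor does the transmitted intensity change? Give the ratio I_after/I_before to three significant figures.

I_new/I_old ≈ 0.714

Before rotation:
Unpolarized light through the first polarizer → I₁ = ½ I₀, now polarized at 29°.
I₂ = I₁ cos²(89° − 29°) = 0.5 I₀ · cos²(60°) = 0.125 I₀.
After rotation:
Unpolarized light through the first polarizer → I₁ = ½ I₀, now polarized at -26°.
Angle between axes 1 and 2: 65°. I₂ = 0.5 I₀ · cos²(65°) = 0.0893 I₀.
Ratio = 0.0893 / 0.125 = 0.7144.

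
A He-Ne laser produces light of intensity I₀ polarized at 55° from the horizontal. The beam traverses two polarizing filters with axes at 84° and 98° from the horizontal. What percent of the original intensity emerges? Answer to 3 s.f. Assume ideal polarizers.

I₁ = I₀ cos²(84° − 55°) = I₀ cos²(29°) = 0.765 I₀.
I₂ = I₁ cos²(98° − 84°) = 0.765 I₀ · cos²(14°) = 0.7202 I₀.
That is 72.02% of the incident intensity.

≈ 72.0%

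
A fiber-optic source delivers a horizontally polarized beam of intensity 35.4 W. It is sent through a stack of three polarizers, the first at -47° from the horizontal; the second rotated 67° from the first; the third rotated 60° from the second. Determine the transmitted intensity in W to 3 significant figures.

I₁ = 35.4 W · cos²(47°) = 16.47 W.
I₂ = I₁ · cos²(67°) = 16.47 · 0.1527 = 2.514 W.
I₃ = I₂ · cos²(60°) = 2.514 · 0.25 = 0.6284 W.

I ≈ 0.628 W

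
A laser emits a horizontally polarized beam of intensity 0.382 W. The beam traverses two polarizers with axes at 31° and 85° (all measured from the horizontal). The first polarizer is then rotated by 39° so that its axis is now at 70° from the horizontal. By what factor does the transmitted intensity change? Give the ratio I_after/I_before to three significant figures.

Before rotation:
I₁ = I₀ cos²(31° − 0°) = I₀ cos²(31°) = 0.7347 I₀.
I₂ = I₁ cos²(85° − 31°) = 0.7347 I₀ · cos²(54°) = 0.2538 I₀.
After rotation:
I₁ = I₀ cos²(70° − 0°) = I₀ cos²(70°) = 0.117 I₀.
I₂ = I₁ cos²(85° − 70°) = 0.117 I₀ · cos²(15°) = 0.1091 I₀.
Ratio = 0.1091 / 0.2538 = 0.43.

I_new/I_old ≈ 0.430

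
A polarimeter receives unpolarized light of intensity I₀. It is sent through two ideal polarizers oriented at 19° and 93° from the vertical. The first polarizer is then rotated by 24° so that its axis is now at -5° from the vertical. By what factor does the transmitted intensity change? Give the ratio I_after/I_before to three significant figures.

Before rotation:
Unpolarized light through the first polarizer → I₁ = ½ I₀, now polarized at 19°.
I₂ = I₁ cos²(93° − 19°) = 0.5 I₀ · cos²(74°) = 0.03799 I₀.
After rotation:
Unpolarized light through the first polarizer → I₁ = ½ I₀, now polarized at -5°.
Angle between axes 1 and 2: 82°. I₂ = 0.5 I₀ · cos²(82°) = 0.009685 I₀.
Ratio = 0.009685 / 0.03799 = 0.2549.

I_new/I_old ≈ 0.255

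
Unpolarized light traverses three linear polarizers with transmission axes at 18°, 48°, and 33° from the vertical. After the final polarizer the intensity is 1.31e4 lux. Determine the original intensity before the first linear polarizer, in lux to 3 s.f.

I₀ ≈ 3.74e4 lux

Unpolarized light through the first polarizer → I₁ = ½ I₀, now polarized at 18°.
I₂ = I₁ cos²(48° − 18°) = 0.5 I₀ · cos²(30°) = 0.375 I₀.
I₃ = I₂ cos²(33° − 48°) = 0.375 I₀ · cos²(15°) = 0.3499 I₀.
So 1.31e4 lux = 0.3499 I₀, giving I₀ = 1.31e4/0.3499 = 3.744e+04 lux.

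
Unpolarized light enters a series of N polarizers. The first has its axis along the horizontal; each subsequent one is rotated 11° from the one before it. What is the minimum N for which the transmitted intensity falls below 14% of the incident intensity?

First polarizer halves the unpolarized light: factor 1/2.
Each further stage multiplies by cos²(11°) = 0.9636.
After N polarizers: T = 0.5·0.9636^(N−1). Require T < 0.14 ⇒ N−1 > ln(0.14/0.5)/ln(0.9636) = 34.32, so N−1 ≥ 35 and N = 36.
Check: N=36 gives T = 0.1365 < 0.14; N=35 gives T = 0.1417.

N = 36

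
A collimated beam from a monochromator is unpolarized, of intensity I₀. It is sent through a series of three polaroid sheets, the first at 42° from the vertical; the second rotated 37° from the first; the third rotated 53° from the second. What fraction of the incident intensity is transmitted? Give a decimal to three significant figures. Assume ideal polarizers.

Unpolarized light through the first polarizer → I₁ = ½ I₀, now polarized at 42°.
I₂ = I₁ cos²(37°) = 0.5 · 0.6378 I₀ = 0.3189 I₀.
I₃ = I₂ cos²(53°) = 0.3189 · 0.3622 I₀ = 0.1155 I₀.
Transmitted fraction = 0.1155.

≈ 0.116 I₀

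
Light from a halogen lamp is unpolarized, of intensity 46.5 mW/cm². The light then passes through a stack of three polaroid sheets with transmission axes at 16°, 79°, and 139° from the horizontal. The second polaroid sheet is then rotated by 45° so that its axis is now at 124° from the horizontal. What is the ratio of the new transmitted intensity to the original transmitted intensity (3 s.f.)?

Before rotation:
Unpolarized light through the first polarizer → I₁ = ½ I₀, now polarized at 16°.
I₂ = I₁ cos²(79° − 16°) = 0.5 I₀ · cos²(63°) = 0.1031 I₀.
I₃ = I₂ cos²(139° − 79°) = 0.1031 I₀ · cos²(60°) = 0.02576 I₀.
After rotation:
Unpolarized light through the first polarizer → I₁ = ½ I₀, now polarized at 16°.
Angle between axes 1 and 2: 72°. I₂ = 0.5 I₀ · cos²(72°) = 0.04775 I₀.
I₃ = I₂ cos²(139° − 124°) = 0.04775 I₀ · cos²(15°) = 0.04455 I₀.
Ratio = 0.04455 / 0.02576 = 1.729.

I_new/I_old ≈ 1.73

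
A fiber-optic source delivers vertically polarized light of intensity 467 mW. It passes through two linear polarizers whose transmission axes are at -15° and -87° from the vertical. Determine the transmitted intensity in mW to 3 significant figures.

By Malus's law, I₁ = 467 mW · cos²(15°) = 435.7 mW.
I₂ = I₁ · cos²(72°) = 435.7 · 0.09549 = 41.61 mW.

I ≈ 41.6 mW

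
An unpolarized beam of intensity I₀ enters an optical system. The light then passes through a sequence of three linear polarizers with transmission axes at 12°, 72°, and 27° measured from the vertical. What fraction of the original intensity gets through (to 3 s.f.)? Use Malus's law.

≈ 0.0625 I₀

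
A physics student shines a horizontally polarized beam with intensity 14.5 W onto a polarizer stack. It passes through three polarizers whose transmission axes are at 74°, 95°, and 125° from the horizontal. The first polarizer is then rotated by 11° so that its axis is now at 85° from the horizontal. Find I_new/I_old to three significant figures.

I_new/I_old ≈ 0.111

Before rotation:
I₁ = I₀ cos²(74° − 0°) = I₀ cos²(74°) = 0.07598 I₀.
I₂ = I₁ cos²(95° − 74°) = 0.07598 I₀ · cos²(21°) = 0.06622 I₀.
I₃ = I₂ cos²(125° − 95°) = 0.06622 I₀ · cos²(30°) = 0.04966 I₀.
After rotation:
I₁ = I₀ cos²(85° − 0°) = I₀ cos²(85°) = 0.007596 I₀.
I₂ = I₁ cos²(95° − 85°) = 0.007596 I₀ · cos²(10°) = 0.007367 I₀.
I₃ = I₂ cos²(125° − 95°) = 0.007367 I₀ · cos²(30°) = 0.005525 I₀.
Ratio = 0.005525 / 0.04966 = 0.1113.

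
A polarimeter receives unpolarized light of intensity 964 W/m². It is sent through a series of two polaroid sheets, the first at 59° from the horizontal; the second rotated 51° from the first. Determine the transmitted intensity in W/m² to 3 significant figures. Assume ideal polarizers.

Unpolarized light through the first polarizer → I₁ = 964 W/m²/2 = 482 W/m², polarized at 59°.
I₂ = I₁ · cos²(51°) = 482 · 0.396 = 190.9 W/m².

I ≈ 191 W/m²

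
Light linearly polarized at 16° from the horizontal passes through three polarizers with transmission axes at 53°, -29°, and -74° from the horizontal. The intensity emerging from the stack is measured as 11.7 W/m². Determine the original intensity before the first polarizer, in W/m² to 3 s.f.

By Malus's law, I₁ = I₀ cos²(53° − 16°) = I₀ cos²(37°) = 0.6378 I₀.
I₂ = I₁ cos²(-29° − 53°) = 0.6378 I₀ · cos²(82°) = 0.01235 I₀.
I₃ = I₂ cos²(-74° + 29°) = 0.01235 I₀ · cos²(45°) = 0.006177 I₀.
So 11.7 W/m² = 0.006177 I₀, giving I₀ = 11.7/0.006177 = 1894 W/m².

I₀ ≈ 1890 W/m²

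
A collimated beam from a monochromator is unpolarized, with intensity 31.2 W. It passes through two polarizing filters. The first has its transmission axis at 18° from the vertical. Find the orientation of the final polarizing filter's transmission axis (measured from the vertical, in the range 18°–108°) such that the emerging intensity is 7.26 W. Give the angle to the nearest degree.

θ ≈ 65°

Unpolarized light through the first polarizer → I₁ = ½ I₀, now polarized at 18°.
Target fraction: 7.26 / 31.2 W = 0.2327 of I₀.
Need I₂/I₀ = 0.2327, so cos²(θ − 18°) = 0.2327 / 0.5 = 0.4654.
θ − 18° = arccos(√0.4654) = 47.0°, giving θ ≈ 18 + 47.0 = 65.0°.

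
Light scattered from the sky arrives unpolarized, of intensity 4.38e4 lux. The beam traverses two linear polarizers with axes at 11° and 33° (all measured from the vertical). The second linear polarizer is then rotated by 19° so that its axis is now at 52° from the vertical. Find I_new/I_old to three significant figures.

Before rotation:
Unpolarized light through the first polarizer → I₁ = ½ I₀, now polarized at 11°.
I₂ = I₁ cos²(33° − 11°) = 0.5 I₀ · cos²(22°) = 0.4298 I₀.
After rotation:
Unpolarized light through the first polarizer → I₁ = ½ I₀, now polarized at 11°.
I₂ = I₁ cos²(52° − 11°) = 0.5 I₀ · cos²(41°) = 0.2848 I₀.
Ratio = 0.2848 / 0.4298 = 0.6626.

I_new/I_old ≈ 0.663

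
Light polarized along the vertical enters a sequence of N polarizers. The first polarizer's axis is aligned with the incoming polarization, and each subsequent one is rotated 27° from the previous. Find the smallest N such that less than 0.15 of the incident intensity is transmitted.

N = 10

First polarizer is aligned with the polarization: full transmission.
Each further stage multiplies by cos²(27°) = 0.7939.
After N polarizers: T = 0.7939^(N−1). Require T < 0.15 ⇒ N−1 > ln(0.15)/ln(0.7939) = 8.22, so N−1 ≥ 9 and N = 10.
Check: N=10 gives T = 0.1253 < 0.15; N=9 gives T = 0.1578.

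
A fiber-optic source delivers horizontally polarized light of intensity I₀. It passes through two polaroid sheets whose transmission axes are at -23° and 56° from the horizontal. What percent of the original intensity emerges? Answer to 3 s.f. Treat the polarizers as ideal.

≈ 3.08%

I₁ = I₀ cos²(-23° − 0°) = I₀ cos²(23°) = 0.8473 I₀.
I₂ = I₁ cos²(56° + 23°) = 0.8473 I₀ · cos²(79°) = 0.03085 I₀.
That is 3.085% of the incident intensity.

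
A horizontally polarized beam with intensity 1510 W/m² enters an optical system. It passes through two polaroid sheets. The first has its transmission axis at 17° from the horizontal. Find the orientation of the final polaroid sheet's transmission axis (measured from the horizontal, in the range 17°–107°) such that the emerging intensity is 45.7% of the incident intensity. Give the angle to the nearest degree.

θ ≈ 62°

I₁ = I₀ cos²(17° − 0°) = I₀ cos²(17°) = 0.9145 I₀.
Need I₂/I₀ = 0.457, so cos²(θ − 17°) = 0.457 / 0.9145 = 0.4997.
θ − 17° = arccos(√0.4997) = 45.0°, giving θ ≈ 17 + 45.0 = 62.0°.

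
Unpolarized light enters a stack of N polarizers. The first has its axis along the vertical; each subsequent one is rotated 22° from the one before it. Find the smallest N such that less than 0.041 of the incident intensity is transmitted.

First polarizer halves the unpolarized light: factor 1/2.
Each further stage multiplies by cos²(22°) = 0.8597.
After N polarizers: T = 0.5·0.8597^(N−1). Require T < 0.041 ⇒ N−1 > ln(0.041/0.5)/ln(0.8597) = 16.54, so N−1 ≥ 17 and N = 18.
Check: N=18 gives T = 0.03825 < 0.041; N=17 gives T = 0.04449.

N = 18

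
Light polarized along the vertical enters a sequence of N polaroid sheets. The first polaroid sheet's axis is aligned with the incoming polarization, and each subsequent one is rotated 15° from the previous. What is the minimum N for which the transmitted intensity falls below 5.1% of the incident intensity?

N = 44

First polarizer is aligned with the polarization: full transmission.
Each further stage multiplies by cos²(15°) = 0.933.
After N polarizers: T = 0.933^(N−1). Require T < 0.051 ⇒ N−1 > ln(0.051)/ln(0.933) = 42.92, so N−1 ≥ 43 and N = 44.
Check: N=44 gives T = 0.05072 < 0.051; N=43 gives T = 0.05436.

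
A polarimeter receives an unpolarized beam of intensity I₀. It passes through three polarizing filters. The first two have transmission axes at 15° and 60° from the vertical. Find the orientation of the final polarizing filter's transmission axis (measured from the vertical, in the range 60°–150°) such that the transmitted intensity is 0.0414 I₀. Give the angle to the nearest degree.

θ ≈ 126°

Unpolarized light through the first polarizer → I₁ = ½ I₀, now polarized at 15°.
I₂ = I₁ cos²(60° − 15°) = 0.5 I₀ · cos²(45°) = 0.25 I₀.
Need I₃/I₀ = 0.0414, so cos²(θ − 60°) = 0.0414 / 0.25 = 0.1656.
θ − 60° = arccos(√0.1656) = 66.0°, giving θ ≈ 60 + 66.0 = 126.0°.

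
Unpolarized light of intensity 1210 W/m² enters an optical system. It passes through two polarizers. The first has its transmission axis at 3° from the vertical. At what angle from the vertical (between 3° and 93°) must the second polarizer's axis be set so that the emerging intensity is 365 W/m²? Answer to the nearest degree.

Unpolarized light through the first polarizer → I₁ = ½ I₀, now polarized at 3°.
Target fraction: 365 / 1210 W/m² = 0.3017 of I₀.
Need I₂/I₀ = 0.3017, so cos²(θ − 3°) = 0.3017 / 0.5 = 0.6033.
θ − 3° = arccos(√0.6033) = 39.0°, giving θ ≈ 3 + 39.0 = 42.0°.

θ ≈ 42°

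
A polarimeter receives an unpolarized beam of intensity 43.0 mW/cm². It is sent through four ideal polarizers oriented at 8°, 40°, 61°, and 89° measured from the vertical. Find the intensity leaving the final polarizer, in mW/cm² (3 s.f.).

Unpolarized light through the first polarizer → I₁ = 43.0 mW/cm²/2 = 21.5 mW/cm², polarized at 8°.
I₂ = I₁ · cos²(32°) = 21.5 · 0.7192 = 15.46 mW/cm².
I₃ = I₂ · cos²(21°) = 15.46 · 0.8716 = 13.48 mW/cm².
I₄ = I₃ · cos²(28°) = 13.48 · 0.7796 = 10.51 mW/cm².

I ≈ 10.5 mW/cm²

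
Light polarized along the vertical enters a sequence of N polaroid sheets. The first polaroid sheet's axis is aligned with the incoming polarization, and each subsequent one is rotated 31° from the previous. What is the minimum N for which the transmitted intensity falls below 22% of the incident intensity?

First polarizer is aligned with the polarization: full transmission.
Each further stage multiplies by cos²(31°) = 0.7347.
After N polarizers: T = 0.7347^(N−1). Require T < 0.22 ⇒ N−1 > ln(0.22)/ln(0.7347) = 4.91, so N−1 ≥ 5 and N = 6.
Check: N=6 gives T = 0.2141 < 0.22; N=5 gives T = 0.2914.

N = 6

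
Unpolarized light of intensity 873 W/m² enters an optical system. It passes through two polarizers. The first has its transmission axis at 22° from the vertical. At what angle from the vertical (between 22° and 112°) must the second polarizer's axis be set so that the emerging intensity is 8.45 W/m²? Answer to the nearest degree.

θ ≈ 104°

Unpolarized light through the first polarizer → I₁ = ½ I₀, now polarized at 22°.
Target fraction: 8.45 / 873 W/m² = 0.009679 of I₀.
Need I₂/I₀ = 0.009679, so cos²(θ − 22°) = 0.009679 / 0.5 = 0.01936.
θ − 22° = arccos(√0.01936) = 82.0°, giving θ ≈ 22 + 82.0 = 104.0°.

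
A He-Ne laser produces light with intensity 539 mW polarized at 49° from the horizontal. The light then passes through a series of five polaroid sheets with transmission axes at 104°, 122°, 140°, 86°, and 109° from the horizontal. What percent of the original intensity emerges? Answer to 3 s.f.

≈ 7.88%

By Malus's law, I₁ = 539 mW · cos²(55°) = 177.3 mW.
I₂ = I₁ · cos²(18°) = 177.3 · 0.9045 = 160.4 mW.
I₃ = I₂ · cos²(18°) = 160.4 · 0.9045 = 145.1 mW.
I₄ = I₃ · cos²(54°) = 145.1 · 0.3455 = 50.12 mW.
I₅ = I₄ · cos²(23°) = 50.12 · 0.8473 = 42.47 mW.
That is 7.879% of the incident intensity.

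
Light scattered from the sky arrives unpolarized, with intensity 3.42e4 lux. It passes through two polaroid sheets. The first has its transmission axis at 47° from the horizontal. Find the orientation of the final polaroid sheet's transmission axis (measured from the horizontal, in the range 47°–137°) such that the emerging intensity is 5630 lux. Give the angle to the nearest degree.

θ ≈ 102°

Unpolarized light through the first polarizer → I₁ = ½ I₀, now polarized at 47°.
Target fraction: 5630 / 3.42e4 lux = 0.1646 of I₀.
Need I₂/I₀ = 0.1646, so cos²(θ − 47°) = 0.1646 / 0.5 = 0.3292.
θ − 47° = arccos(√0.3292) = 55.0°, giving θ ≈ 47 + 55.0 = 102.0°.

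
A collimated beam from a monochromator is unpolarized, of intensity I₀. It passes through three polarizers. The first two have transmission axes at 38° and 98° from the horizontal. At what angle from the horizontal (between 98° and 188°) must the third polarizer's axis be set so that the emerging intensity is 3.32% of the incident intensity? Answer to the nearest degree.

Unpolarized light through the first polarizer → I₁ = ½ I₀, now polarized at 38°.
I₂ = I₁ cos²(98° − 38°) = 0.5 I₀ · cos²(60°) = 0.125 I₀.
Need I₃/I₀ = 0.0332, so cos²(θ − 98°) = 0.0332 / 0.125 = 0.2656.
θ − 98° = arccos(√0.2656) = 59.0°, giving θ ≈ 98 + 59.0 = 157.0°.

θ ≈ 157°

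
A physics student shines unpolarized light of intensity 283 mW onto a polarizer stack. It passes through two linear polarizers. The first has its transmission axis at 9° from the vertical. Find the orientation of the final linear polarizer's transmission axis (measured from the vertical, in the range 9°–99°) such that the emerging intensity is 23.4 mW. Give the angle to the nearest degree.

Unpolarized light through the first polarizer → I₁ = ½ I₀, now polarized at 9°.
Target fraction: 23.4 / 283 mW = 0.08269 of I₀.
Need I₂/I₀ = 0.08269, so cos²(θ − 9°) = 0.08269 / 0.5 = 0.1654.
θ − 9° = arccos(√0.1654) = 66.0°, giving θ ≈ 9 + 66.0 = 75.0°.

θ ≈ 75°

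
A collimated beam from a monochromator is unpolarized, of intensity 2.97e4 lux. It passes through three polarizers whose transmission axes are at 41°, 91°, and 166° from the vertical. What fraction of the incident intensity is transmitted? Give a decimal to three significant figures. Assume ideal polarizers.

I/I₀ ≈ 0.0138

Unpolarized light through the first polarizer → I₁ = 2.97e4 lux/2 = 1.485e+04 lux, polarized at 41°.
I₂ = I₁ · cos²(50°) = 1.485e+04 · 0.4132 = 6136 lux.
I₃ = I₂ · cos²(75°) = 6136 · 0.06699 = 411 lux.
Transmitted fraction = 0.01384.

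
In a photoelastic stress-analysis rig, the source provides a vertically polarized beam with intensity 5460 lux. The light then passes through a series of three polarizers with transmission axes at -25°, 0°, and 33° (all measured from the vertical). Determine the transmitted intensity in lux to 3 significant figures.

I ≈ 2590 lux

I₁ = 5460 lux · cos²(25°) = 4485 lux.
I₂ = I₁ · cos²(25°) = 4485 · 0.8214 = 3684 lux.
I₃ = I₂ · cos²(33°) = 3684 · 0.7034 = 2591 lux.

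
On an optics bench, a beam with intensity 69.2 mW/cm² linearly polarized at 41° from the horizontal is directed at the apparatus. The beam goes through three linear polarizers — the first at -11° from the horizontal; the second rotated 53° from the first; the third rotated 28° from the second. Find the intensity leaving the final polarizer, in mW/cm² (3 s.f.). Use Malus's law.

I ≈ 7.41 mW/cm²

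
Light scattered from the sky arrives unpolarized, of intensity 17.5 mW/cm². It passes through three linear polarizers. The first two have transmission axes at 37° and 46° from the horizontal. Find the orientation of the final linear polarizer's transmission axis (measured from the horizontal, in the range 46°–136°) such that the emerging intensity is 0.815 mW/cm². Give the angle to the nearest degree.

Unpolarized light through the first polarizer → I₁ = ½ I₀, now polarized at 37°.
I₂ = I₁ cos²(46° − 37°) = 0.5 I₀ · cos²(9°) = 0.4878 I₀.
Target fraction: 0.815 / 17.5 mW/cm² = 0.04657 of I₀.
Need I₃/I₀ = 0.04657, so cos²(θ − 46°) = 0.04657 / 0.4878 = 0.09548.
θ − 46° = arccos(√0.09548) = 72.0°, giving θ ≈ 46 + 72.0 = 118.0°.

θ ≈ 118°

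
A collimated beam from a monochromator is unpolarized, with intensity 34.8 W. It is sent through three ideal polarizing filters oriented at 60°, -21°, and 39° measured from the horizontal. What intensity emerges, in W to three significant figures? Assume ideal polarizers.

Unpolarized light through the first polarizer → I₁ = 34.8 W/2 = 17.4 W, polarized at 60°.
I₂ = I₁ · cos²(81°) = 17.4 · 0.02447 = 0.4258 W.
I₃ = I₂ · cos²(60°) = 0.4258 · 0.25 = 0.1065 W.

I ≈ 0.106 W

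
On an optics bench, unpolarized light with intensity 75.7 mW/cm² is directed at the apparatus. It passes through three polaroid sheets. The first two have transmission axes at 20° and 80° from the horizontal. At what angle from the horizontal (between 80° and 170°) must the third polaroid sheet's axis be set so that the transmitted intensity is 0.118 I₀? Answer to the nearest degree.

θ ≈ 94°

Unpolarized light through the first polarizer → I₁ = ½ I₀, now polarized at 20°.
I₂ = I₁ cos²(80° − 20°) = 0.5 I₀ · cos²(60°) = 0.125 I₀.
Need I₃/I₀ = 0.118, so cos²(θ − 80°) = 0.118 / 0.125 = 0.944.
θ − 80° = arccos(√0.944) = 13.7°, giving θ ≈ 80 + 13.7 = 93.7°.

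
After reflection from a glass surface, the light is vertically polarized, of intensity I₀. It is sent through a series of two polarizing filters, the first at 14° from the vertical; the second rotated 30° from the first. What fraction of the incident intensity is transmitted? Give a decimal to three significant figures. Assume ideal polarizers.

By Malus's law, I₁ = I₀ cos²(14° − 0°) = I₀ cos²(14°) = 0.9415 I₀.
I₂ = I₁ cos²(30°) = 0.9415 · 0.75 I₀ = 0.7061 I₀.
Transmitted fraction = 0.7061.

≈ 0.706 I₀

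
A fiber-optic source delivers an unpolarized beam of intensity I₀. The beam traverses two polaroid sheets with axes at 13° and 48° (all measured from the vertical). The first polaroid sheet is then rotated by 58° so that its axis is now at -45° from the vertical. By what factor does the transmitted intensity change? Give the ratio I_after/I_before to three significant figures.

Before rotation:
Unpolarized light through the first polarizer → I₁ = ½ I₀, now polarized at 13°.
I₂ = I₁ cos²(48° − 13°) = 0.5 I₀ · cos²(35°) = 0.3355 I₀.
After rotation:
Unpolarized light through the first polarizer → I₁ = ½ I₀, now polarized at -45°.
Angle between axes 1 and 2: 87°. I₂ = 0.5 I₀ · cos²(87°) = 0.00137 I₀.
Ratio = 0.00137 / 0.3355 = 0.004082.

I_new/I_old ≈ 0.00408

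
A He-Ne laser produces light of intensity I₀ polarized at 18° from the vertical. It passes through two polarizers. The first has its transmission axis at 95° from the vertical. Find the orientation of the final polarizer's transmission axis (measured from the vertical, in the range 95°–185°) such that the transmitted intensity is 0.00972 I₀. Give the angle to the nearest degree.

θ ≈ 159°

I₁ = I₀ cos²(95° − 18°) = I₀ cos²(77°) = 0.0506 I₀.
Need I₂/I₀ = 0.00972, so cos²(θ − 95°) = 0.00972 / 0.0506 = 0.1921.
θ − 95° = arccos(√0.1921) = 64.0°, giving θ ≈ 95 + 64.0 = 159.0°.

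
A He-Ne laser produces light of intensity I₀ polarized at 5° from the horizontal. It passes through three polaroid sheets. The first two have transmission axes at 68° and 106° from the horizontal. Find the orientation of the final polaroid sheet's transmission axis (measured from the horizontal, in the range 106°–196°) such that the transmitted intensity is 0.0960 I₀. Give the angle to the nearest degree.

θ ≈ 136°

By Malus's law, I₁ = I₀ cos²(68° − 5°) = I₀ cos²(63°) = 0.2061 I₀.
I₂ = I₁ cos²(106° − 68°) = 0.2061 I₀ · cos²(38°) = 0.128 I₀.
Need I₃/I₀ = 0.096, so cos²(θ − 106°) = 0.096 / 0.128 = 0.7501.
θ − 106° = arccos(√0.7501) = 30.0°, giving θ ≈ 106 + 30.0 = 136.0°.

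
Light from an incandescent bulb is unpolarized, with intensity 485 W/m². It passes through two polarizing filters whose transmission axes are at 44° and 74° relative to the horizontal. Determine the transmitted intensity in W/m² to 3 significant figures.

Unpolarized light through the first polarizer → I₁ = 485 W/m²/2 = 242.5 W/m², polarized at 44°.
I₂ = I₁ · cos²(30°) = 242.5 · 0.75 = 181.9 W/m².

I ≈ 182 W/m²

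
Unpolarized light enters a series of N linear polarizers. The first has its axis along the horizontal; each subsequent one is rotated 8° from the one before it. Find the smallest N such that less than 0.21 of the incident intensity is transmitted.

First polarizer halves the unpolarized light: factor 1/2.
Each further stage multiplies by cos²(8°) = 0.9806.
After N polarizers: T = 0.5·0.9806^(N−1). Require T < 0.21 ⇒ N−1 > ln(0.21/0.5)/ln(0.9806) = 44.35, so N−1 ≥ 45 and N = 46.
Check: N=46 gives T = 0.2074 < 0.21; N=45 gives T = 0.2115.

N = 46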